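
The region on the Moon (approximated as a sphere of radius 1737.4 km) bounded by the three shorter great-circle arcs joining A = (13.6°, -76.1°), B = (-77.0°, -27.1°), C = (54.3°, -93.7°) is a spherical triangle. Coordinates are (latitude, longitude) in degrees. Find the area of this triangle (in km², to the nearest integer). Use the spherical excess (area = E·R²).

408341 km²

Side lengths (central angles): a = 2.4026, b = 0.7502, c = 1.6566 rad; semiperimeter s = 2.4047.
By l'Huilier's theorem, tan(E/4) = √[tan(s/2) tan((s−a)/2) tan((s−b)/2) tan((s−c)/2)], giving spherical excess E = 0.1353 rad.
Area = E·R² = 0.1353 × (1737.4)² ≈ 408341 km².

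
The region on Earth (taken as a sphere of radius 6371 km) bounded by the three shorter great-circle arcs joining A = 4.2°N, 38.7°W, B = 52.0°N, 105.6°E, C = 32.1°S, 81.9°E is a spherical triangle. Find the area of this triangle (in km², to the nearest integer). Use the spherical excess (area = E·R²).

112178901 km²

Side lengths (central angles): a = 1.5120, b = 2.0589, c = 2.0274 rad; semiperimeter s = 2.7992.
By l'Huilier's theorem, tan(E/4) = √[tan(s/2) tan((s−a)/2) tan((s−b)/2) tan((s−c)/2)], giving spherical excess E = 2.7637 rad.
Area = E·R² = 2.7637 × (6371)² ≈ 112178901 km².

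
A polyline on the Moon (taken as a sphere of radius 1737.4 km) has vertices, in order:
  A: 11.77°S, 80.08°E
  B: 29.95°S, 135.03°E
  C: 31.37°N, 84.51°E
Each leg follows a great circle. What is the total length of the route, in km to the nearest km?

3996 km

Leg A→B: central angle 0.9410 rad, distance 1634.9 km.
Leg B→C: central angle 1.3587 rad, distance 2360.6 km.
Total: 1634.9 + 2360.6 ≈ 3996 km.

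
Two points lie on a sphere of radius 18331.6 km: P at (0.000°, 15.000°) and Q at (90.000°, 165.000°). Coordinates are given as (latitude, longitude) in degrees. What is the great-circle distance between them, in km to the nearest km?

In radians: φ₁ = 0.0000, φ₂ = 1.5708, Δλ = 150.000° = 2.6180 rad.
cos c = sin φ₁ sin φ₂ + cos φ₁ cos φ₂ cos Δλ = (0.0000)(1.0000) + (1.0000)(0.0000)(-0.8660) = 0.00000,
so c = arccos(0.00000) = 1.57080 rad.
Distance = R·c = 18331.6 × 1.5708 ≈ 28795 km.

28795 km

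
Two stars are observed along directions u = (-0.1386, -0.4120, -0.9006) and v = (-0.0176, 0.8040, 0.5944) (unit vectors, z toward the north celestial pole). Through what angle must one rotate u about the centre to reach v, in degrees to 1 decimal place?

149.8°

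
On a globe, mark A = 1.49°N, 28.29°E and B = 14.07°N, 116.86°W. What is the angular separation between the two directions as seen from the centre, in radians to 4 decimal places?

Let φ₁ = 0.0260 rad, φ₂ = 0.2456 rad, and Δλ = -2.5333 rad.
cos c = sin φ₁ sin φ₂ + cos φ₁ cos φ₂ cos Δλ = (0.0260)(0.2431) + (0.9997)(0.9700)(-0.8207) = -0.78944,
so c = arccos(-0.78944) = 2.48069 rad.
So the angular separation is 2.4807 rad.

2.4807 rad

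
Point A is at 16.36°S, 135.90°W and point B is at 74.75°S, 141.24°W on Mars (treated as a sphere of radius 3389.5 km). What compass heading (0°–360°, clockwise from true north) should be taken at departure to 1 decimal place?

181.6°

With φ₁ = -0.2855, φ₂ = -1.3046, Δλ = -0.0932 rad, the forward-azimuth formula gives
θ = atan2( sin Δλ cos φ₂ , cos φ₁ sin φ₂ − sin φ₁ cos φ₂ cos Δλ ) = atan2(-0.0245, -0.8520) = -178.35°.
Adding 360° brings this into [0°, 360°): 181.6°.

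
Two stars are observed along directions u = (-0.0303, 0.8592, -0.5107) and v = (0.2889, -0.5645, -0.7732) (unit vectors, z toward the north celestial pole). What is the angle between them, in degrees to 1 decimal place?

95.7°

u·v = -0.0989; |u| = 1.0000, |v| = 1.0000.
cos θ = (u·v)/(|u||v|) = -0.0989, so θ = 95.7°.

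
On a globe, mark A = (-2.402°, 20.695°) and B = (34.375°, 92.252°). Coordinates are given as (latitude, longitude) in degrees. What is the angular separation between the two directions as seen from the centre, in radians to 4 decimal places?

In radians: φ₁ = -0.0419, φ₂ = 0.6000, Δλ = 71.557° = 1.2489 rad.
Haversine: a = sin²(Δφ/2) + cos φ₁ cos φ₂ sin²(Δλ/2) = 0.0995 + (0.9991)(0.8254)(0.3418) = 0.38139.
Central angle c = 2·arcsin(√a) = 1.33129 rad.
So the angular separation is 1.3313 rad.

1.3313 rad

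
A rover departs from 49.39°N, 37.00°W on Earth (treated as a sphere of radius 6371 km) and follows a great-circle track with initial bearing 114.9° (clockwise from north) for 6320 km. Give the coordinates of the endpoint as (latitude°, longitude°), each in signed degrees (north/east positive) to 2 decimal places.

Angular distance δ = d/R = 6320/6371 = 0.99199 rad; initial bearing θ = 2.0054 rad.
sin φ₂ = sin φ₁ cos δ + cos φ₁ sin δ cos θ = (0.7592)(0.5470) + (0.6509)(0.8371)(-0.4210) = 0.1859, so φ₂ = 10.71°.
Δλ = atan2(sin θ sin δ cos φ₁, cos δ − sin φ₁ sin φ₂) = atan2(0.4942, 0.4059) = 50.603°.
λ₂ = -37.000° + 50.603° = 13.60°.

10.71°, 13.60°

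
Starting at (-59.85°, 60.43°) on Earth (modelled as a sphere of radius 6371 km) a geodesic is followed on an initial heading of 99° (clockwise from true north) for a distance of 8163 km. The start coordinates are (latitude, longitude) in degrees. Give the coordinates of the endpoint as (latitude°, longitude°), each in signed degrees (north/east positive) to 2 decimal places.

-18.79°, 149.60°

Angular distance δ = d/R = 8163/6371 = 1.28127 rad; initial bearing θ = 1.7279 rad.
sin φ₂ = sin φ₁ cos δ + cos φ₁ sin δ cos θ = (-0.8647)(0.2855) + (0.5023)(0.9584)(-0.1564) = -0.3222, so φ₂ = -18.79°.
Δλ = atan2(sin θ sin δ cos φ₁, cos δ − sin φ₁ sin φ₂) = atan2(0.4754, 0.0069) = 89.168°.
λ₂ = 60.430° + 89.168° = 149.60°.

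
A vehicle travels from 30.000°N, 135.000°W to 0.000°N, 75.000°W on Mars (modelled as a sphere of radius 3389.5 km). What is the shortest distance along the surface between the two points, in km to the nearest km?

In radians: φ₁ = 0.5236, φ₂ = 0.0000, Δλ = 60.000° = 1.0472 rad.
Haversine: a = sin²(Δφ/2) + cos φ₁ cos φ₂ sin²(Δλ/2) = 0.0670 + (0.8660)(1.0000)(0.2500) = 0.28349.
Central angle c = 2·arcsin(√a) = 1.12296 rad.
Distance = R·c = 3389.5 × 1.1230 ≈ 3806 km.

3806 km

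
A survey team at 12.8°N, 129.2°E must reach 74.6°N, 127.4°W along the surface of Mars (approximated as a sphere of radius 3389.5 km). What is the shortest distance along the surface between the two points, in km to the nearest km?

In radians: φ₁ = 0.2234, φ₂ = 1.3020, Δλ = 103.400° = 1.8047 rad.
Haversine: a = sin²(Δφ/2) + cos φ₁ cos φ₂ sin²(Δλ/2) = 0.2637 + (0.9751)(0.2656)(0.6159) = 0.42321.
Central angle c = 2·arcsin(√a) = 1.41660 rad.
Distance = R·c = 3389.5 × 1.4166 ≈ 4802 km.

4802 km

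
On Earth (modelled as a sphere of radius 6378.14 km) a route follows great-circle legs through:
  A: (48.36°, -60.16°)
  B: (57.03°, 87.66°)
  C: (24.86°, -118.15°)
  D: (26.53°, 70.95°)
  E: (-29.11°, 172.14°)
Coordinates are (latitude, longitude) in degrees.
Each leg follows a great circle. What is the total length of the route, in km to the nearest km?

Leg A→B: central angle 1.2441 rad, distance 7934.9 km.
Leg B→C: central angle 1.6627 rad, distance 10605.2 km.
Leg C→D: central angle 2.2317 rad, distance 14233.8 km.
Leg D→E: central angle 1.9487 rad, distance 12429.2 km.
Total: 7934.9 + 10605.2 + 14233.8 + 12429.2 ≈ 45203 km.

45203 km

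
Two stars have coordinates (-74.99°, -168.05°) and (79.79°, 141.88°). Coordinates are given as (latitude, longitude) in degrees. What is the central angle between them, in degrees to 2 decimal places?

157.09°

Let φ₁ = -1.3088 rad, φ₂ = 1.3926 rad, and Δλ = -0.8739 rad.
cos c = sin φ₁ sin φ₂ + cos φ₁ cos φ₂ cos Δλ = (-0.9659)(0.9842) + (0.2590)(0.1773)(0.6419) = -0.92112,
so c = arccos(-0.92112) = 2.74174 rad.
So the angular separation is 157.09°.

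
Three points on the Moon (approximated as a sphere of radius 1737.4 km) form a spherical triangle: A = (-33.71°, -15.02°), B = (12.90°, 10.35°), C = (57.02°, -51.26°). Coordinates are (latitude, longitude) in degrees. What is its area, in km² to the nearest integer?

1832847 km²

Side lengths (central angles): a = 1.1157, b = 1.6713, c = 0.9163 rad; semiperimeter s = 1.8516.
By l'Huilier's theorem, tan(E/4) = √[tan(s/2) tan((s−a)/2) tan((s−b)/2) tan((s−c)/2)], giving spherical excess E = 0.6072 rad.
Area = E·R² = 0.6072 × (1737.4)² ≈ 1832847 km².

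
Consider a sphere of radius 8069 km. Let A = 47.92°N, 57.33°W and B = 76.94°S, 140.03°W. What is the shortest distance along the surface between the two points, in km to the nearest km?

18974 km

With latitudes φ₁ = 47.920°, φ₂ = -76.940° and longitude difference Δλ = -82.700°:
Haversine: a = sin²(Δφ/2) + cos φ₁ cos φ₂ sin²(Δλ/2) = 0.7858 + (0.6702)(0.2260)(0.4365) = 0.85188.
Central angle c = 2·arcsin(√a) = 2.35149 rad.
Distance = R·c = 8069 × 2.3515 ≈ 18974 km.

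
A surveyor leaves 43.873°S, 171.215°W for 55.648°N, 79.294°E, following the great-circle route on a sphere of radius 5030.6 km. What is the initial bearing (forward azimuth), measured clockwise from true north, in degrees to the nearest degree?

311°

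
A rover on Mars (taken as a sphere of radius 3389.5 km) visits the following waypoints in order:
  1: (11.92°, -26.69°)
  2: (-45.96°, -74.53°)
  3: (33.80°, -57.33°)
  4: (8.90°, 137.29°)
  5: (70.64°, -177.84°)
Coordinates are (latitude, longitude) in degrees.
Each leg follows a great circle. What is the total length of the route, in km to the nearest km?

21072 km

Leg 1→2: central angle 1.2576 rad, distance 4262.8 km.
Leg 2→3: central angle 1.4183 rad, distance 4807.2 km.
Leg 3→4: central angle 2.3579 rad, distance 7992.2 km.
Leg 4→5: central angle 1.1831 rad, distance 4010.1 km.
Total: 4262.8 + 4807.2 + 7992.2 + 4010.1 ≈ 21072 km.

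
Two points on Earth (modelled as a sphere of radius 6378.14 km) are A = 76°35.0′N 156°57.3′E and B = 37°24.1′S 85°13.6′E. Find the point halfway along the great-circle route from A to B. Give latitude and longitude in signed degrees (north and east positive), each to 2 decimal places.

Central angle δ = 2.1330 rad. Interpolating on the sphere with fraction f = 0.5:
P = [sin((1−f)δ)·A + sin(fδ)·B] / sin δ = 1.0348·A + 1.0348·B in Cartesian coordinates,
giving P = (-0.1525, 0.9131, 0.3780), i.e. latitude 22.21°, longitude 99.48°.

22.21°, 99.48°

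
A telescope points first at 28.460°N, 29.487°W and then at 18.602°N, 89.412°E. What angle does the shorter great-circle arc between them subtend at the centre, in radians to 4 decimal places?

1.8242 rad

With latitudes φ₁ = 28.460°, φ₂ = 18.602° and longitude difference Δλ = 118.899°:
cos c = sin φ₁ sin φ₂ + cos φ₁ cos φ₂ cos Δλ = (0.4765)(0.3190) + (0.8792)(0.9478)(-0.4833) = -0.25065,
so c = arccos(-0.25065) = 1.82415 rad.
So the angular separation is 1.8242 rad.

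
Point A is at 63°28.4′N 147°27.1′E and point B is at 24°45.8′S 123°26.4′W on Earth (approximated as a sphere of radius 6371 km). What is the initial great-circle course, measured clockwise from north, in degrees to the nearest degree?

102°

Δλ = 89.108° = 1.5552 rad.
y = sin Δλ · cos φ₂ = (0.9999)(0.9080) = 0.9079
x = cos φ₁ sin φ₂ − sin φ₁ cos φ₂ cos Δλ = (0.4466)(-0.4189) − (0.8947)(0.9080)(0.0156) = -0.1997
θ = atan2(y, x) = 102.41°, so the bearing is 102°.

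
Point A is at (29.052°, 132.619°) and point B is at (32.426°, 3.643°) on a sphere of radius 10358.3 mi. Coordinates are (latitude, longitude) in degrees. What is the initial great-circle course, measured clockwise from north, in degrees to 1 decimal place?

317.9°

Δλ = -128.976° = -2.2511 rad.
y = sin Δλ · cos φ₂ = (-0.7774)(0.8441) = -0.6562
x = cos φ₁ sin φ₂ − sin φ₁ cos φ₂ cos Δλ = (0.8742)(0.5362) − (0.4856)(0.8441)(-0.6290) = 0.7266
θ = atan2(y, x) = -42.09°; adding 360° gives 317.9°.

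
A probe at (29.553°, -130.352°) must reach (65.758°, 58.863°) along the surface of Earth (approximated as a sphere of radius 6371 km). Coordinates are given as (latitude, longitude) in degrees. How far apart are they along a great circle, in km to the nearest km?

9387 km

Let φ₁ = 0.5158 rad, φ₂ = 1.1477 rad, and Δλ = -2.9808 rad.
Haversine: a = sin²(Δφ/2) + cos φ₁ cos φ₂ sin²(Δλ/2) = 0.0965 + (0.8699)(0.4106)(0.9935) = 0.45141.
Central angle c = 2·arcsin(√a) = 1.47347 rad.
Distance = R·c = 6371 × 1.4735 ≈ 9387 km.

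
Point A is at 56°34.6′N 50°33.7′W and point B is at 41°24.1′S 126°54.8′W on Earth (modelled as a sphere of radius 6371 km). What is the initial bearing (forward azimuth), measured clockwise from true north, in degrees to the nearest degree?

235°

Δλ = -76.352° = -1.3326 rad.
y = sin Δλ · cos φ₂ = (-0.9718)(0.7501) = -0.7289
x = cos φ₁ sin φ₂ − sin φ₁ cos φ₂ cos Δλ = (0.5508)(-0.6613) − (0.8346)(0.7501)(0.2360) = -0.5120
θ = atan2(y, x) = -125.08°; adding 360° gives 235°.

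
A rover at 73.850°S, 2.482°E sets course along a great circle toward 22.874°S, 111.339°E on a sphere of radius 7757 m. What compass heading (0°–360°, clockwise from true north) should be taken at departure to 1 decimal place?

114.3°

With φ₁ = -1.2889, φ₂ = -0.3992, Δλ = 1.8999 rad, the forward-azimuth formula gives
θ = atan2( sin Δλ cos φ₂ , cos φ₁ sin φ₂ − sin φ₁ cos φ₂ cos Δλ ) = atan2(0.8719, -0.3942) = 114.33°.
So the initial bearing is 114.3°.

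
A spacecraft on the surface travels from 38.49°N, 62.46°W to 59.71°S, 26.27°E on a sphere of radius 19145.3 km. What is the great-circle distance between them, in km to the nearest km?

40738 km

In radians: φ₁ = 0.6718, φ₂ = -1.0421, Δλ = 88.730° = 1.5486 rad.
cos c = sin φ₁ sin φ₂ + cos φ₁ cos φ₂ cos Δλ = (0.6224)(-0.8635) + (0.7827)(0.5044)(0.0222) = -0.52866,
so c = arccos(-0.52866) = 2.12782 rad.
Distance = R·c = 19145.3 × 2.1278 ≈ 40738 km.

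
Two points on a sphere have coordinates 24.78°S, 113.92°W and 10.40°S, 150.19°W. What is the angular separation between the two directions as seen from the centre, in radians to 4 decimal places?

0.6507 rad

In radians: φ₁ = -0.4325, φ₂ = -0.1815, Δλ = -36.270° = -0.6330 rad.
Haversine: a = sin²(Δφ/2) + cos φ₁ cos φ₂ sin²(Δλ/2) = 0.0157 + (0.9079)(0.9836)(0.0969) = 0.10218.
Central angle c = 2·arcsin(√a) = 0.65073 rad.
So the angular separation is 0.6507 rad.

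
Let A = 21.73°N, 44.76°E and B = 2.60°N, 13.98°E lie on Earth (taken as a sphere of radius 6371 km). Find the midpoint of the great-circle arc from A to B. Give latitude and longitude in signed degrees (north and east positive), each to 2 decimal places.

The central angle between A and B is δ = 0.6197 rad.
With f = 0.5, the slerp weights are sin((1−f)δ)/sin δ = 0.5250 and sin(fδ)/sin δ = 0.5250.
Weighted sum of the unit vectors: (0.5250)·(0.6596,0.6541,0.3702) + (0.5250)·(0.9694,0.2413,0.0454) = (0.8552, 0.4701, 0.2182).
Converting back: φ = atan2(z, √(x²+y²)) = 12.60°, λ = atan2(y, x) = 28.80°.

12.60°, 28.80°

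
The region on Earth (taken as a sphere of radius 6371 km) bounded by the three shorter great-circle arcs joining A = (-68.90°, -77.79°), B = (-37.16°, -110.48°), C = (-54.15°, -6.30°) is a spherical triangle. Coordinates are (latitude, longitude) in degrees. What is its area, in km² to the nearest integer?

Side lengths (central angles): a = 1.1861, b = 0.6039, c = 0.6351 rad; semiperimeter s = 1.2126.
By l'Huilier's theorem, tan(E/4) = √[tan(s/2) tan((s−a)/2) tan((s−b)/2) tan((s−c)/2)], giving spherical excess E = 0.1169 rad.
Area = E·R² = 0.1169 × (6371)² ≈ 4746854 km².

4746854 km²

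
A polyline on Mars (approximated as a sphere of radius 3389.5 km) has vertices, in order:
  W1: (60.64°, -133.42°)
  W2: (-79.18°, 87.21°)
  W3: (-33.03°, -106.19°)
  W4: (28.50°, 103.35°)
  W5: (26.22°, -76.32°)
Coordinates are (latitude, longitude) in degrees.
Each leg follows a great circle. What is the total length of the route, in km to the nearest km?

29870 km

Leg W1→W2: central angle 2.7542 rad, distance 9335.5 km.
Leg W2→W3: central angle 1.1785 rad, distance 3994.6 km.
Leg W3→W4: central angle 2.6931 rad, distance 9128.3 km.
Leg W4→W5: central angle 2.1865 rad, distance 7411.3 km.
Total: 9335.5 + 3994.6 + 9128.3 + 7411.3 ≈ 29870 km.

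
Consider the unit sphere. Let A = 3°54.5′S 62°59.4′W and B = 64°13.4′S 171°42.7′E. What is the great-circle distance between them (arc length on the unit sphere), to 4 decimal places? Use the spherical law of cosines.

1.7613

Let φ₁ = -0.0682 rad, φ₂ = -1.1209 rad, and Δλ = -2.1869 rad.
cos c = sin φ₁ sin φ₂ + cos φ₁ cos φ₂ cos Δλ = (-0.0682)(-0.9005) + (0.9977)(0.4349)(-0.5778) = -0.18932,
so c = arccos(-0.18932) = 1.76126 rad.
On the unit sphere the arc length equals the central angle: 1.7613.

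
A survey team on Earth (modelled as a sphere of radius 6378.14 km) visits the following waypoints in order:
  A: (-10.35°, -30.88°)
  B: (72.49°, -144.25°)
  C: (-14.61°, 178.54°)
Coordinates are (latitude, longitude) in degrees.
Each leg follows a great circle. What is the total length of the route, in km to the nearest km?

21961 km

Leg A→B: central angle 1.8637 rad, distance 11887.0 km.
Leg B→C: central angle 1.5795 rad, distance 10074.1 km.
Total: 11887.0 + 10074.1 ≈ 21961 km.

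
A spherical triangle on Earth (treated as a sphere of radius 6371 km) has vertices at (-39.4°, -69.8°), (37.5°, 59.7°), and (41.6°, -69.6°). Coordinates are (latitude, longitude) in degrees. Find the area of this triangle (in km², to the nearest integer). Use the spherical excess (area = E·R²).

79257929 km²

Side lengths (central angles): a = 1.5424, b = 1.4137, c = 2.4596 rad; semiperimeter s = 2.7079.
By l'Huilier's theorem, tan(E/4) = √[tan(s/2) tan((s−a)/2) tan((s−b)/2) tan((s−c)/2)], giving spherical excess E = 1.9527 rad.
Area = E·R² = 1.9527 × (6371)² ≈ 79257929 km².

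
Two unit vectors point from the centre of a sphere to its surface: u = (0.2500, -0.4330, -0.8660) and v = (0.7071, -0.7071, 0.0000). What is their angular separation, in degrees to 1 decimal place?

u·v = 0.4829; |u| = 1.0000, |v| = 1.0000.
cos θ = (u·v)/(|u||v|) = 0.4830, so θ = 61.1°.

61.1°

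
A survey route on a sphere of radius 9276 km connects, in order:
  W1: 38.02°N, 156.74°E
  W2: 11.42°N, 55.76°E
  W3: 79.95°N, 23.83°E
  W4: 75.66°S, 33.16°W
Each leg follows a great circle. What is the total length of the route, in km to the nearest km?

51816 km

Leg W1→W2: central angle 1.5959 rad, distance 14803.8 km.
Leg W2→W3: central angle 1.2237 rad, distance 11351.4 km.
Leg W3→W4: central angle 2.7664 rad, distance 25661.0 km.
Total: 14803.8 + 11351.4 + 25661.0 ≈ 51816 km.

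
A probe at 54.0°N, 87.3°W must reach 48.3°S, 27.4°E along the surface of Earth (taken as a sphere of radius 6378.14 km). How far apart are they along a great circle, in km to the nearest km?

15599 km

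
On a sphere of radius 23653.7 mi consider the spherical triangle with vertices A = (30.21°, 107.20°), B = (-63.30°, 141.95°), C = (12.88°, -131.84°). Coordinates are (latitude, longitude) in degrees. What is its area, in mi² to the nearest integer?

Side lengths (central angles): a = 1.7418, b = 1.8978, c = 1.7016 rad; semiperimeter s = 2.6706.
By l'Huilier's theorem, tan(E/4) = √[tan(s/2) tan((s−a)/2) tan((s−b)/2) tan((s−c)/2)], giving spherical excess E = 2.3576 rad.
Area = E·R² = 2.3576 × (23653.7)² ≈ 1319062693 mi².

1319062693 mi²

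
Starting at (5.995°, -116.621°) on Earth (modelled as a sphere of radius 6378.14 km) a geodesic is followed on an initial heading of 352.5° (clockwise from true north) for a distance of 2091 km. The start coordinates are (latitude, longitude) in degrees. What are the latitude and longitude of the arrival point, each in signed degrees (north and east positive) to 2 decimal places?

24.61°, -119.27°

Angular distance δ = d/R = 2091/6378.14 = 0.32784 rad; initial bearing θ = 6.1523 rad.
sin φ₂ = sin φ₁ cos δ + cos φ₁ sin δ cos θ = (0.1044)(0.9467) + (0.9945)(0.3220)(0.9914) = 0.4164, so φ₂ = 24.61°.
Δλ = atan2(sin θ sin δ cos φ₁, cos δ − sin φ₁ sin φ₂) = atan2(-0.0418, 0.9033) = -2.650°.
λ₂ = -116.621° − 2.650° = -119.27°.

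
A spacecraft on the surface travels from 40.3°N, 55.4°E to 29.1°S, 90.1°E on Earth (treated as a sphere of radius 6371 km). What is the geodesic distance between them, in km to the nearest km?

In radians: φ₁ = 0.7034, φ₂ = -0.5079, Δλ = 34.700° = 0.6056 rad.
Haversine: a = sin²(Δφ/2) + cos φ₁ cos φ₂ sin²(Δλ/2) = 0.3241 + (0.7627)(0.8738)(0.0889) = 0.38334.
Central angle c = 2·arcsin(√a) = 1.33531 rad.
Distance = R·c = 6371 × 1.3353 ≈ 8507 km.

8507 km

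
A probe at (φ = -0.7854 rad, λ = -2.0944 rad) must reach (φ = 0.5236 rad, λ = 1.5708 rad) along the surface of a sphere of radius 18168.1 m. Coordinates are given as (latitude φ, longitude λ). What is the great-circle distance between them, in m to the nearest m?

48234 m

With latitudes φ₁ = -45.000°, φ₂ = 30.000° and longitude difference Δλ = -150.000°:
Haversine: a = sin²(Δφ/2) + cos φ₁ cos φ₂ sin²(Δλ/2) = 0.3706 + (0.7071)(0.8660)(0.9330) = 0.94194.
Central angle c = 2·arcsin(√a) = 2.65489 rad.
Distance = R·c = 18168.1 × 2.6549 ≈ 48234 m.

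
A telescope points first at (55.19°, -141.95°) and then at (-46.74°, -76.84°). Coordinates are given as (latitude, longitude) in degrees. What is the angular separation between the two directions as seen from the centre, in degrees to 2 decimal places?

115.68°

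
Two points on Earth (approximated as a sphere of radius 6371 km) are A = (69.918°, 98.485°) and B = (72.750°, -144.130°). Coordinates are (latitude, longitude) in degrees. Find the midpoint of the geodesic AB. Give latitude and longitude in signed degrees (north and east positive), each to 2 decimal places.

Central angle δ = 0.5546 rad. Interpolating on the sphere with fraction f = 0.5:
P = [sin((1−f)δ)·A + sin(fδ)·B] / sin δ = 0.5199·A + 0.5199·B in Cartesian coordinates,
giving P = (-0.1513, 0.0862, 0.9847), i.e. latitude 79.97°, longitude 150.32°.

79.97°, 150.32°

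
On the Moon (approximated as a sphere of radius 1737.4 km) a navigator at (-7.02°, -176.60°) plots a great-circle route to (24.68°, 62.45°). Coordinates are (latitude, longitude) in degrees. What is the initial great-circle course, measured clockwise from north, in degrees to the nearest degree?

With φ₁ = -0.1225, φ₂ = 0.4307, Δλ = -2.1110 rad, the forward-azimuth formula gives
θ = atan2( sin Δλ cos φ₂ , cos φ₁ sin φ₂ − sin φ₁ cos φ₂ cos Δλ ) = atan2(-0.7793, 0.3573) = -65.37°.
Adding 360° brings this into [0°, 360°): 295°.

295°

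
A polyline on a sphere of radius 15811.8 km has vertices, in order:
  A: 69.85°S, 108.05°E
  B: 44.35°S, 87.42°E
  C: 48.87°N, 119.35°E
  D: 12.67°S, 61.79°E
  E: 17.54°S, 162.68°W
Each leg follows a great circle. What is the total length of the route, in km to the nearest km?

91412 km

Leg A→B: central angle 0.4804 rad, distance 7596.7 km.
Leg B→C: central angle 1.6985 rad, distance 26856.0 km.
Leg C→D: central angle 1.3908 rad, distance 21990.8 km.
Leg D→E: central angle 2.2115 rad, distance 34968.0 km.
Total: 7596.7 + 26856.0 + 21990.8 + 34968.0 ≈ 91412 km.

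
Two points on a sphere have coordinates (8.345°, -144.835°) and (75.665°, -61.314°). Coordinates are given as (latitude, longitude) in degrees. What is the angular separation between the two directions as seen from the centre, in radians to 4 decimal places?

1.4017 rad

Let φ₁ = 0.1456 rad, φ₂ = 1.3206 rad, and Δλ = 1.4577 rad.
cos c = sin φ₁ sin φ₂ + cos φ₁ cos φ₂ cos Δλ = (0.1451)(0.9689) + (0.9894)(0.2476)(0.1128) = 0.16826,
so c = arccos(0.16826) = 1.40174 rad.
So the angular separation is 1.4017 rad.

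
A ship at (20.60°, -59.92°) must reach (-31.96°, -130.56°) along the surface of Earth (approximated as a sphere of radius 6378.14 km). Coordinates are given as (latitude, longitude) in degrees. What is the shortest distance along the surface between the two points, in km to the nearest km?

In radians: φ₁ = 0.3595, φ₂ = -0.5578, Δλ = -70.640° = -1.2329 rad.
cos c = sin φ₁ sin φ₂ + cos φ₁ cos φ₂ cos Δλ = (0.3518)(-0.5293) + (0.9361)(0.8484)(0.3315) = 0.07703,
so c = arccos(0.07703) = 1.49369 rad.
Distance = R·c = 6378.14 × 1.4937 ≈ 9527 km.

9527 km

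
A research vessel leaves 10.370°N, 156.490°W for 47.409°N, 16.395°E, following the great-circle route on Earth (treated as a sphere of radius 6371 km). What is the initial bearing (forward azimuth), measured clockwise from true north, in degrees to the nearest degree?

6°

Δλ = 172.885° = 3.0174 rad.
y = sin Δλ · cos φ₂ = (0.1239)(0.6768) = 0.0838
x = cos φ₁ sin φ₂ − sin φ₁ cos φ₂ cos Δλ = (0.9837)(0.7362) − (0.1800)(0.6768)(-0.9923) = 0.8451
θ = atan2(y, x) = 5.66°, so the bearing is 6°.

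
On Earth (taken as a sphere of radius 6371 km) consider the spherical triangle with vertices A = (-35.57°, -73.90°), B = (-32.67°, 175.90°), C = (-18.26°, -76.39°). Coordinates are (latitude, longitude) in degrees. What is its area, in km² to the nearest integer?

Side lengths (central angles): a = 1.6449, b = 0.3046, c = 1.4932 rad; semiperimeter s = 1.7213.
By l'Huilier's theorem, tan(E/4) = √[tan(s/2) tan((s−a)/2) tan((s−b)/2) tan((s−c)/2)], giving spherical excess E = 0.2638 rad.
Area = E·R² = 0.2638 × (6371)² ≈ 10709148 km².

10709148 km²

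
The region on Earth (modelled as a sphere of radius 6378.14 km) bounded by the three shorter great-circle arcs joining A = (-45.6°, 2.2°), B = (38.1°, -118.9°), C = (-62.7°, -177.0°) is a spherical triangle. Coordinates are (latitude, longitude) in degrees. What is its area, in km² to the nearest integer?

Side lengths (central angles): a = 1.9365, b = 1.2514, c = 2.3822 rad; semiperimeter s = 2.7850.
By l'Huilier's theorem, tan(E/4) = √[tan(s/2) tan((s−a)/2) tan((s−b)/2) tan((s−c)/2)], giving spherical excess E = 2.4489 rad.
Area = E·R² = 2.4489 × (6378.14)² ≈ 99624011 km².

99624011 km²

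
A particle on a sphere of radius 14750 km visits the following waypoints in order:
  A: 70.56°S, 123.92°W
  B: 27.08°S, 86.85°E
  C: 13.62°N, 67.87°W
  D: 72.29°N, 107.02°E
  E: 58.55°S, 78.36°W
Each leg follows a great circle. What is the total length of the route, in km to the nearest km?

126887 km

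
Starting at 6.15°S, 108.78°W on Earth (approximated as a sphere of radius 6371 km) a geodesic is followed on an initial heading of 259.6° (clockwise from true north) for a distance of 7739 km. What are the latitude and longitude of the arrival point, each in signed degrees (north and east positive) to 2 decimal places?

Angular distance δ = d/R = 7739/6371 = 1.21472 rad; initial bearing θ = 4.5309 rad.
sin φ₂ = sin φ₁ cos δ + cos φ₁ sin δ cos θ = (-0.1071)(0.3486) + (0.9942)(0.9373)(-0.1805) = -0.2056, so φ₂ = -11.86°.
Δλ = atan2(sin θ sin δ cos φ₁, cos δ − sin φ₁ sin φ₂) = atan2(-0.9166, 0.3266) = -70.389°.
λ₂ = -108.780° − 70.389° = -179.17°.

-11.86°, -179.17°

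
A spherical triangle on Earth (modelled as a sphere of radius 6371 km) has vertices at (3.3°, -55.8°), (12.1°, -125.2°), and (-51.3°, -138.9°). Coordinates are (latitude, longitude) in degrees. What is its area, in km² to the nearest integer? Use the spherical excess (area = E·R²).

34975168 km²

Side lengths (central angles): a = 1.1259, b = 1.5407, c = 1.2073 rad; semiperimeter s = 1.9370.
By l'Huilier's theorem, tan(E/4) = √[tan(s/2) tan((s−a)/2) tan((s−b)/2) tan((s−c)/2)], giving spherical excess E = 0.8617 rad.
Area = E·R² = 0.8617 × (6371)² ≈ 34975168 km².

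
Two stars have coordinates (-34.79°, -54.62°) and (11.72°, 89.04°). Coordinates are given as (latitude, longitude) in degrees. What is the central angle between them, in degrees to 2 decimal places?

139.79°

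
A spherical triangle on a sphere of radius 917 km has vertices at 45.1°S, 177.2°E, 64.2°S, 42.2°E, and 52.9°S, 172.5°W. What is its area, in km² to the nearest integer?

78598 km²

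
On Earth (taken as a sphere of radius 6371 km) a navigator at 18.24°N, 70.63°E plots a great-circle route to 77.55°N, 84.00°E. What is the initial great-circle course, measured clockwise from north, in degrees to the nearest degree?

With φ₁ = 0.3183, φ₂ = 1.3535, Δλ = 0.2334 rad, the forward-azimuth formula gives
θ = atan2( sin Δλ cos φ₂ , cos φ₁ sin φ₂ − sin φ₁ cos φ₂ cos Δλ ) = atan2(0.0499, 0.8618) = 3.31°.
So the initial bearing is 3°.

3°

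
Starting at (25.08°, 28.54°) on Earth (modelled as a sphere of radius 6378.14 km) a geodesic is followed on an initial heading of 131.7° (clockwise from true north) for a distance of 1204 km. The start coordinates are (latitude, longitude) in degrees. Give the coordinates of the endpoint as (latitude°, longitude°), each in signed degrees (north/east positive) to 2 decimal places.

17.66°, 37.00°

Angular distance δ = d/R = 1204/6378.14 = 0.18877 rad; initial bearing θ = 2.2986 rad.
sin φ₂ = sin φ₁ cos δ + cos φ₁ sin δ cos θ = (0.4239)(0.9822) + (0.9057)(0.1877)(-0.6652) = 0.3033, so φ₂ = 17.66°.
Δλ = atan2(sin θ sin δ cos φ₁, cos δ − sin φ₁ sin φ₂) = atan2(0.1269, 0.8537) = 8.455°.
λ₂ = 28.540° + 8.455° = 37.00°.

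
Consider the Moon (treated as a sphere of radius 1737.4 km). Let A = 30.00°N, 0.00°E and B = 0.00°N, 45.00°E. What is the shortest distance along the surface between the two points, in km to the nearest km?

Let φ₁ = 0.5236 rad, φ₂ = 0.0000 rad, and Δλ = 0.7854 rad.
cos c = sin φ₁ sin φ₂ + cos φ₁ cos φ₂ cos Δλ = (0.5000)(0.0000) + (0.8660)(1.0000)(0.7071) = 0.61237,
so c = arccos(0.61237) = 0.91174 rad.
Distance = R·c = 1737.4 × 0.9117 ≈ 1584 km.

1584 km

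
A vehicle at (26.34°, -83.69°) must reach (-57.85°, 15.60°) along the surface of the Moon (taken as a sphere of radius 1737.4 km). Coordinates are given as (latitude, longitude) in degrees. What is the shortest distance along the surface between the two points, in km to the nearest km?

3545 km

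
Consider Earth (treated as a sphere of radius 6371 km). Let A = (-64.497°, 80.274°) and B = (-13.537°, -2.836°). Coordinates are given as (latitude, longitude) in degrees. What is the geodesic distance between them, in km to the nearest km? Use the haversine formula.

8322 km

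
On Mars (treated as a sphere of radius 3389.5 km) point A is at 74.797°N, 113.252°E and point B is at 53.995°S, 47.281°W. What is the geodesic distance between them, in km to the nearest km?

9336 km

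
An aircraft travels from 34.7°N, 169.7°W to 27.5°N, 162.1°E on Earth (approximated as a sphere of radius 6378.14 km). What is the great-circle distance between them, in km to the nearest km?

2794 km

Let φ₁ = 0.6056 rad, φ₂ = 0.4800 rad, and Δλ = -0.4922 rad.
Haversine: a = sin²(Δφ/2) + cos φ₁ cos φ₂ sin²(Δλ/2) = 0.0039 + (0.8221)(0.8870)(0.0593) = 0.04722.
Central angle c = 2·arcsin(√a) = 0.43811 rad.
Distance = R·c = 6378.14 × 0.4381 ≈ 2794 km.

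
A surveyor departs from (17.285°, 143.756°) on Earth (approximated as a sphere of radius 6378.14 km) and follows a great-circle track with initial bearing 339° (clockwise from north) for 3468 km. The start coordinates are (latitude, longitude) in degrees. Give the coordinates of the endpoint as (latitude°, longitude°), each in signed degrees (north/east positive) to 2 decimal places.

45.68°, 128.37°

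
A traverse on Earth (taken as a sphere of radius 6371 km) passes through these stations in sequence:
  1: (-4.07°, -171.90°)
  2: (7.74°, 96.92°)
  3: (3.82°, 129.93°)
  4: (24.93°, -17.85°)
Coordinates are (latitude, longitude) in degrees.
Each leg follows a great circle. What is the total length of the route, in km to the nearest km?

Leg 1→2: central angle 1.6007 rad, distance 10198.1 km.
Leg 2→3: central angle 0.5771 rad, distance 3676.5 km.
Leg 3→4: central angle 2.4000 rad, distance 15290.4 km.
Total: 10198.1 + 3676.5 + 15290.4 ≈ 29165 km.

29165 km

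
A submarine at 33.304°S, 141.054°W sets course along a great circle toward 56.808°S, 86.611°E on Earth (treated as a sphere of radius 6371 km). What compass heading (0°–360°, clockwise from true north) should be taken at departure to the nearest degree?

With φ₁ = -0.5813, φ₂ = -0.9915, Δλ = -2.3097 rad, the forward-azimuth formula gives
θ = atan2( sin Δλ cos φ₂ , cos φ₁ sin φ₂ − sin φ₁ cos φ₂ cos Δλ ) = atan2(-0.4047, -0.9018) = -155.83°.
Adding 360° brings this into [0°, 360°): 204°.

204°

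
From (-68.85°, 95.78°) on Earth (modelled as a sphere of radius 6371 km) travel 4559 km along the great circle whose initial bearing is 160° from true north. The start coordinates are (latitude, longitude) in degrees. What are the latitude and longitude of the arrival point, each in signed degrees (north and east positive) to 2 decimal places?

Angular distance δ = d/R = 4559/6371 = 0.71559 rad; initial bearing θ = 2.7925 rad.
sin φ₂ = sin φ₁ cos δ + cos φ₁ sin δ cos θ = (-0.9326)(0.7547) + (0.3608)(0.6561)(-0.9397) = -0.9263, so φ₂ = -67.87°.
Δλ = atan2(sin θ sin δ cos φ₁, cos δ − sin φ₁ sin φ₂) = atan2(0.0810, -0.1092) = 143.448°.
λ₂ = 95.780° + 143.448° = 239.23° → -120.77° after wrapping to (−180°, 180°].

-67.87°, -120.77°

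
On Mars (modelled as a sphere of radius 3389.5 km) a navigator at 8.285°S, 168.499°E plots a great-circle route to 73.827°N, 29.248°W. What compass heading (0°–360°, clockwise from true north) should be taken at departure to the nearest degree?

5°

Δλ = 162.253° = 2.8318 rad.
y = sin Δλ · cos φ₂ = (0.3048)(0.2785) = 0.0849
x = cos φ₁ sin φ₂ − sin φ₁ cos φ₂ cos Δλ = (0.9896)(0.9604) − (-0.1441)(0.2785)(-0.9524) = 0.9122
θ = atan2(y, x) = 5.32°, so the bearing is 5°.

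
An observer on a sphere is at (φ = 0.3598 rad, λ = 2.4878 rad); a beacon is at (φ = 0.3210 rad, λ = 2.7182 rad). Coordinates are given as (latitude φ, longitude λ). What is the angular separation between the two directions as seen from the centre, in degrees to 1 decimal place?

12.6°

In radians: φ₁ = 0.3598, φ₂ = 0.3210, Δλ = 13.201° = 0.2304 rad.
cos c = sin φ₁ sin φ₂ + cos φ₁ cos φ₂ cos Δλ = (0.3521)(0.3155) + (0.9360)(0.9489)(0.9736) = 0.97578,
so c = arccos(0.97578) = 0.22055 rad.
So the angular separation is 12.6°.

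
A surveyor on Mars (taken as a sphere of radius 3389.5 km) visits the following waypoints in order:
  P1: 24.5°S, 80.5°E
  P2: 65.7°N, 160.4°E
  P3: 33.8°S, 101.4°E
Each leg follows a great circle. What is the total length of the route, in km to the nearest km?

12868 km

Leg P1→P2: central angle 1.8884 rad, distance 6400.7 km.
Leg P2→P3: central angle 1.9080 rad, distance 6467.3 km.
Total: 6400.7 + 6467.3 ≈ 12868 km.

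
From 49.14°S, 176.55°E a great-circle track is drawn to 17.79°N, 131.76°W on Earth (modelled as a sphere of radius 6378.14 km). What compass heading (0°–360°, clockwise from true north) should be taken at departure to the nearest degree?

Δλ = 51.690° = 0.9022 rad.
y = sin Δλ · cos φ₂ = (0.7847)(0.9522) = 0.7471
x = cos φ₁ sin φ₂ − sin φ₁ cos φ₂ cos Δλ = (0.6542)(0.3055) − (-0.7563)(0.9522)(0.6199) = 0.6463
θ = atan2(y, x) = 49.14°, so the bearing is 49°.

49°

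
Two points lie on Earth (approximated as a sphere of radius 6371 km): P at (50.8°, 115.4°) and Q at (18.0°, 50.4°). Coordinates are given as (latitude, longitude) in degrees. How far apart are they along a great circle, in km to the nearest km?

In radians: φ₁ = 0.8866, φ₂ = 0.3142, Δλ = -65.000° = -1.1345 rad.
Haversine: a = sin²(Δφ/2) + cos φ₁ cos φ₂ sin²(Δλ/2) = 0.0797 + (0.6320)(0.9511)(0.2887) = 0.25325.
Central angle c = 2·arcsin(√a) = 1.05468 rad.
Distance = R·c = 6371 × 1.0547 ≈ 6719 km.

6719 km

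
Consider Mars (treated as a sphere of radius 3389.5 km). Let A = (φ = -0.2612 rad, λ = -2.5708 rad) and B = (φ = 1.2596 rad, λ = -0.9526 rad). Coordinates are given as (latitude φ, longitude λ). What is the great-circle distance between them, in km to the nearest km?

In radians: φ₁ = -0.2612, φ₂ = 1.2596, Δλ = 92.716° = 1.6182 rad.
Haversine: a = sin²(Δφ/2) + cos φ₁ cos φ₂ sin²(Δλ/2) = 0.4750 + (0.9661)(0.3062)(0.5237) = 0.62993.
Central angle c = 2·arcsin(√a) = 1.83367 rad.
Distance = R·c = 3389.5 × 1.8337 ≈ 6215 km.

6215 km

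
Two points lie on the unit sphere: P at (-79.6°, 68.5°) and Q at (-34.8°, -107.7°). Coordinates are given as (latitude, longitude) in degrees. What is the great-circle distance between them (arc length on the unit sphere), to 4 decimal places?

1.1446

In radians: φ₁ = -1.3893, φ₂ = -0.6074, Δλ = -176.200° = -3.0753 rad.
Haversine: a = sin²(Δφ/2) + cos φ₁ cos φ₂ sin²(Δλ/2) = 0.1452 + (0.1805)(0.8211)(0.9989) = 0.29328.
Central angle c = 2·arcsin(√a) = 1.14458 rad.
On the unit sphere the arc length equals the central angle: 1.1446.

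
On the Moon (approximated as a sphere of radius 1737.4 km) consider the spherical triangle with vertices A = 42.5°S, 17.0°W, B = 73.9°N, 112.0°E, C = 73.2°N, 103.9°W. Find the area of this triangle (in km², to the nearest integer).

3826854 km²

Side lengths (central angles): a = 0.5455, b = 2.2591, c = 2.4619 rad; semiperimeter s = 2.6333.
By l'Huilier's theorem, tan(E/4) = √[tan(s/2) tan((s−a)/2) tan((s−b)/2) tan((s−c)/2)], giving spherical excess E = 1.2678 rad.
Area = E·R² = 1.2678 × (1737.4)² ≈ 3826854 km².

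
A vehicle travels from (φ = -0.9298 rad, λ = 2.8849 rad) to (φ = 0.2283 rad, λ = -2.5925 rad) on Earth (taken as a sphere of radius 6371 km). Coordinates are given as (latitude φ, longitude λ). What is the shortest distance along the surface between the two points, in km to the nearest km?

8581 km

With latitudes φ₁ = -53.274°, φ₂ = 13.081° and longitude difference Δλ = 46.168°:
cos c = sin φ₁ sin φ₂ + cos φ₁ cos φ₂ cos Δλ = (-0.8015)(0.2263) + (0.5980)(0.9741)(0.6925) = 0.22199,
so c = arccos(0.22199) = 1.34694 rad.
Distance = R·c = 6371 × 1.3469 ≈ 8581 km.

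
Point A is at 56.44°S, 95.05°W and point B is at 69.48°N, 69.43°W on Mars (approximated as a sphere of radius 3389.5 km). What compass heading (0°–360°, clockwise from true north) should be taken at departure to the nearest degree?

11°

With φ₁ = -0.9851, φ₂ = 1.2127, Δλ = 0.4472 rad, the forward-azimuth formula gives
θ = atan2( sin Δλ cos φ₂ , cos φ₁ sin φ₂ − sin φ₁ cos φ₂ cos Δλ ) = atan2(0.1516, 0.7811) = 10.98°.
So the initial bearing is 11°.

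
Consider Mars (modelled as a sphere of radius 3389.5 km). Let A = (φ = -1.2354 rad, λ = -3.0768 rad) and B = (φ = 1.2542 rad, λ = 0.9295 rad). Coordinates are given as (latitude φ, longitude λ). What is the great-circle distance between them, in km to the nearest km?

9734 km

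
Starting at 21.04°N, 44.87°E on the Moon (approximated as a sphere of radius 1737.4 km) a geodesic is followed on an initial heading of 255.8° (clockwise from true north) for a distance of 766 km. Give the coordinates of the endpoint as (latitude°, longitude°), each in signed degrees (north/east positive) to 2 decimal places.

13.12°, 19.73°

Angular distance δ = d/R = 766/1737.4 = 0.44089 rad; initial bearing θ = 4.4646 rad.
sin φ₂ = sin φ₁ cos δ + cos φ₁ sin δ cos θ = (0.3590)(0.9044) + (0.9333)(0.4267)(-0.2453) = 0.2270, so φ₂ = 13.12°.
Δλ = atan2(sin θ sin δ cos φ₁, cos δ − sin φ₁ sin φ₂) = atan2(-0.3861, 0.8229) = -25.137°.
λ₂ = 44.870° − 25.137° = 19.73°.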